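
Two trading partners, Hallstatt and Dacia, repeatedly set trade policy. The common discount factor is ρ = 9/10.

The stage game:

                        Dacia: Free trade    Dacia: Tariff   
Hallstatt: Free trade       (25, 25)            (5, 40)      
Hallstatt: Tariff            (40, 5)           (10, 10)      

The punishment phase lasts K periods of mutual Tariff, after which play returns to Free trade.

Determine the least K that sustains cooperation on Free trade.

2

IC: ρ(1−ρ^K)/(1−ρ) ≥ (40−25)/(25−10) = 1.
With ρ = 9/10: need 1 − ρ^K ≥ 1·(1−9/10)/(9/10), i.e. ρ^K ≤ 0.8889.
Since (9/10)^1 = 0.9000 and (9/10)^2 = 0.8100, the smallest such K is 2.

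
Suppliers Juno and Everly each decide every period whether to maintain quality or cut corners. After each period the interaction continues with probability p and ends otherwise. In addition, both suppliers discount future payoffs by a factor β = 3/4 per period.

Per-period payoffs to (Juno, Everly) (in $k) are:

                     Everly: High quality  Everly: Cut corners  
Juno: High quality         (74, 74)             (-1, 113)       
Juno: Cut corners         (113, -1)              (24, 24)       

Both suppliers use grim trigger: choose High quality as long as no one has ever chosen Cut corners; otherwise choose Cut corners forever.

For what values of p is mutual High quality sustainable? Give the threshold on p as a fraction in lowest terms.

52/89

With continuation probability p and discount β, the effective per-period discount factor is βp.
Grim-trigger IC: βp ≥ (113−74)/(113−24) = 39/89.
So p ≥ (39/89)/(3/4) = 52/89.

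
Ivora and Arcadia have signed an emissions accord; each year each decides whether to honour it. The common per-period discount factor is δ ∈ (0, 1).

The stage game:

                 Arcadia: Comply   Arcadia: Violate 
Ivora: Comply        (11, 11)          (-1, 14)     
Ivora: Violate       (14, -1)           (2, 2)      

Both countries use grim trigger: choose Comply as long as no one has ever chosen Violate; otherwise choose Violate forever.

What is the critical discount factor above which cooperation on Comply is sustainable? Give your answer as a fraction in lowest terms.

11/(1−δ) ≥ 14 + 2δ/(1−δ)
11 ≥ 14 − 12δ
δ ≥ 3/12 = 1/4.

1/4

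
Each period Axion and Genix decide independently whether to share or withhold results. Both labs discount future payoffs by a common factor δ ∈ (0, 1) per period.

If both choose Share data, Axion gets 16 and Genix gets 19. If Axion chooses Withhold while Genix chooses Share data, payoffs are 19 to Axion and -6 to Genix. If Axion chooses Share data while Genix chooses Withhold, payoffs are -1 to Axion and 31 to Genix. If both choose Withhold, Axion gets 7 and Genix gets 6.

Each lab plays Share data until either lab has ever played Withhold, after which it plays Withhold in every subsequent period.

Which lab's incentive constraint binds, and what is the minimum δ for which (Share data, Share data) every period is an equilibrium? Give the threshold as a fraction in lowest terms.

Genix; δ ≥ 12/25

Axion's threshold: (19−16)/(19−7) = 1/4.
Genix's threshold: (31−19)/(31−6) = 12/25.
1/4 < 12/25, so Genix binds and δ* = 12/25.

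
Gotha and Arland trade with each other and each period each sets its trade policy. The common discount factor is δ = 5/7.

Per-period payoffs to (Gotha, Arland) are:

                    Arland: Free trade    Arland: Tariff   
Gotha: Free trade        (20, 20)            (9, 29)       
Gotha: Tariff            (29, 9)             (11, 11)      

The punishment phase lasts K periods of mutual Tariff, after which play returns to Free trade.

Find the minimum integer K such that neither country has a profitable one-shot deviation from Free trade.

No profitable deviation requires (20−11)(δ+…+δ^K) ≥ 29−20, i.e. δ+…+δ^K ≥ 1 ≈ 1.0000.
With δ = 5/7, the partial sums are K=1: 0.7143, K=2: 1.2245.
K = 2 is the first length at which the sum reaches 1.0000.

2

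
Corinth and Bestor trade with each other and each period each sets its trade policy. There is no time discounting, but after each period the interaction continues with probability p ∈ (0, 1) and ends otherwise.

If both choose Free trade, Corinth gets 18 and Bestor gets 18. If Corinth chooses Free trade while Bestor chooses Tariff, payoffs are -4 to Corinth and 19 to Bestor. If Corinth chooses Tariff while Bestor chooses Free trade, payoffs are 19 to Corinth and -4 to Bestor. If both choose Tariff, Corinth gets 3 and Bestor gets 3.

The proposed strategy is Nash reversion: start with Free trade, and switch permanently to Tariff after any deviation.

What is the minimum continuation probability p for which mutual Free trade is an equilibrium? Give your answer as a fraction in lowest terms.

1/16

Expected cooperation value is 18 + p·18 + p²·18 + … = 18/(1−p); deviation gives 19 + p·3/(1−p).
18 ≥ 19(1−p) + 3p ⇒ 16p ≥ 1 ⇒ p ≥ 1/16.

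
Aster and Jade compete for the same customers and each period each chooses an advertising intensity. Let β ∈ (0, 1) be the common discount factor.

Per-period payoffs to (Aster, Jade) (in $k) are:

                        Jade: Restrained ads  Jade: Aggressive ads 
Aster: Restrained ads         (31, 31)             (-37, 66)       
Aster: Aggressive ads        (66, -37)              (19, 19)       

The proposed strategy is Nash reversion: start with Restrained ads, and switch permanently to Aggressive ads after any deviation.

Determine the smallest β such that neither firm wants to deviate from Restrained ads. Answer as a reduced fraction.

35/47

Cooperation forever yields 31 each period: 31/(1−β).
Deviating yields 66 once, then 19 forever: 66 + 19β/(1−β).
No profitable deviation requires 31/(1−β) ≥ 66 + 19β/(1−β).
Multiplying by (1−β): 31 ≥ 66(1−β) + 19β = 66 − 47β.
So 47β ≥ 35, i.e. β ≥ 35/47.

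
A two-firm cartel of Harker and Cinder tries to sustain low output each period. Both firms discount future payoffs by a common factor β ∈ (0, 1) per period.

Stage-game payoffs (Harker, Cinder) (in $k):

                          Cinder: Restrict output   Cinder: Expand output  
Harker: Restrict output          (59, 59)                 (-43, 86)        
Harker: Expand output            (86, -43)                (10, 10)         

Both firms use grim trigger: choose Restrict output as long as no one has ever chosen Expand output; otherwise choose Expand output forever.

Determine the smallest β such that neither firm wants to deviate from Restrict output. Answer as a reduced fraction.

Cooperation forever yields 59 each period: 59/(1−β).
Deviating yields 86 once, then 10 forever: 86 + 10β/(1−β).
No profitable deviation requires 59/(1−β) ≥ 86 + 10β/(1−β).
Multiplying by (1−β): 59 ≥ 86(1−β) + 10β = 86 − 76β.
So 76β ≥ 27, i.e. β ≥ 27/76.

27/76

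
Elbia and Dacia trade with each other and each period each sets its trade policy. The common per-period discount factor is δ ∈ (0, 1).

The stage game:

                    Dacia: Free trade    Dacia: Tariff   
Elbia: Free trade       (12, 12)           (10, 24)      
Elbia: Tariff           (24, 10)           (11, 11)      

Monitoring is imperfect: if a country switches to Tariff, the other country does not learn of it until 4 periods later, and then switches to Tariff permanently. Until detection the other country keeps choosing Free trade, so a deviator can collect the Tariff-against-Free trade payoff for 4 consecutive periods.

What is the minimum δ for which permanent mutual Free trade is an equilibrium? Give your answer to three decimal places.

0.980

A deviator earns 24 for 4 periods, then 11 forever; cooperating earns 12 forever. Multiplying the IC by (1−δ):
12 ≥ 24(1−δ^4) + 11δ^4, so 13·δ^4 ≥ 12 and δ^4 ≥ 12/13.
δ ≥ (12/13)^(1/4) ≈ 0.980.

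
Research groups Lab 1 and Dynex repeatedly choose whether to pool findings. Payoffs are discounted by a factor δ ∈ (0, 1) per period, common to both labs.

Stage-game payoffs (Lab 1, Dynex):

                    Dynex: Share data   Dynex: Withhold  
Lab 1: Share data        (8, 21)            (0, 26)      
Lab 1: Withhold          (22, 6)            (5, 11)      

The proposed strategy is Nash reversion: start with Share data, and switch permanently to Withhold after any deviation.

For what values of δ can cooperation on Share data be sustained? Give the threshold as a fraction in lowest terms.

Lab 1: cooperation gives 8 each period; deviation gives 22 once then 5 forever.
  8/(1−δ) ≥ 22 + 5δ/(1−δ) ⇒ δ ≥ 14/17.
Dynex: cooperation gives 21 each period; deviation gives 26 once then 11 forever.
  δ ≥ 5/15 = 1/3.
Both must hold, so the binding constraint is Lab 1's: δ ≥ 14/17.

14/17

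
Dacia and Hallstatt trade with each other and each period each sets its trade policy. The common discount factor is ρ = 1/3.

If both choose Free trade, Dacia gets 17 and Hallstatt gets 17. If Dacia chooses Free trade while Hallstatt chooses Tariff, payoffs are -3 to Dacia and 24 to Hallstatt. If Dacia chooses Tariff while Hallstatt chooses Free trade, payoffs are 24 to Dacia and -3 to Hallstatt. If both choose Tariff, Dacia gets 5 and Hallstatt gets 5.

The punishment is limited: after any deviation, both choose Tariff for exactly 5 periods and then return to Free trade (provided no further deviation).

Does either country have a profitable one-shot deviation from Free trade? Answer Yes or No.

A one-shot deviation gives 24 now, then 5 for 5 periods, then back to 17.
Gain from deviating: (24−17) today; loss: (17−5) in each of the next 5 periods.
No-deviation condition: (17−5)(ρ+…+ρ^5) ≥ 24−17, i.e. ρ+…+ρ^5 ≥ 7/12.
At ρ = 1/3: ρ+…+ρ^5 = 0.4979 < 0.5833.
So cooperation is not sustainable.

Yes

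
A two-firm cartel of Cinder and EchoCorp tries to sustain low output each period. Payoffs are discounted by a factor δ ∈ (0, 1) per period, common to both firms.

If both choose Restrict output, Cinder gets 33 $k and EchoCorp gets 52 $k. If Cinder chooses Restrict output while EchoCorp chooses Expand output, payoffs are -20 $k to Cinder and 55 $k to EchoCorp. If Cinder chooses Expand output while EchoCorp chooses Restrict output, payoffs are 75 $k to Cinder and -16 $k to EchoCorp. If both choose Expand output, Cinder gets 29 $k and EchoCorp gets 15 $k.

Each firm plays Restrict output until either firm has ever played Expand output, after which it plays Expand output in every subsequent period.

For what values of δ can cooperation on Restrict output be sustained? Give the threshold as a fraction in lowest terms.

Cinder's threshold: (75−33)/(75−29) = 21/23.
EchoCorp's threshold: (55−52)/(55−15) = 3/40.
21/23 > 3/40, so Cinder binds and δ* = 21/23.

21/23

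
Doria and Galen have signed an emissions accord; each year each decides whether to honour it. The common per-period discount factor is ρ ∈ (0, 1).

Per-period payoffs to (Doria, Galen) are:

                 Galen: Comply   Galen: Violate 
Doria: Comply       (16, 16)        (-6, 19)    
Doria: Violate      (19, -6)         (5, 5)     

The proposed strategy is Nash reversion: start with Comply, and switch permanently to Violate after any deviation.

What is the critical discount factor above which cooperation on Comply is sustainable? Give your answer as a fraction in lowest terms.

3/14

16/(1−ρ) ≥ 19 + 5ρ/(1−ρ)
16 ≥ 19 − 14ρ
ρ ≥ 3/14.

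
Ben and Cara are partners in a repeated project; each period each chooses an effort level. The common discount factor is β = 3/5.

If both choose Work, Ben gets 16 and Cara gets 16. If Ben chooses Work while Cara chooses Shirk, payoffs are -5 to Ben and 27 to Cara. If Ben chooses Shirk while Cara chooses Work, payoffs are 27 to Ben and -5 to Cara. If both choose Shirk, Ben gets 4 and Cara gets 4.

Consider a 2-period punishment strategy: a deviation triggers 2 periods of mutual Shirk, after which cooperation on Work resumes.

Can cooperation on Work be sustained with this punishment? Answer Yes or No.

Yes

Comparing payoff streams over the 3 periods until play realigns: cooperate → 16(1+β+…+β^2); deviate → 27 + 4(β+…+β^2).
Cooperation is sustained iff (16−4)(β+…+β^2) ≥ 27−16.
β+…+β^2 = 3/5·(1−(3/5)^2)/(1−3/5) = 0.9600, and (27−16)/(16−4) = 0.9167.
0.9600 ≥ 0.9167, so cooperation is sustainable.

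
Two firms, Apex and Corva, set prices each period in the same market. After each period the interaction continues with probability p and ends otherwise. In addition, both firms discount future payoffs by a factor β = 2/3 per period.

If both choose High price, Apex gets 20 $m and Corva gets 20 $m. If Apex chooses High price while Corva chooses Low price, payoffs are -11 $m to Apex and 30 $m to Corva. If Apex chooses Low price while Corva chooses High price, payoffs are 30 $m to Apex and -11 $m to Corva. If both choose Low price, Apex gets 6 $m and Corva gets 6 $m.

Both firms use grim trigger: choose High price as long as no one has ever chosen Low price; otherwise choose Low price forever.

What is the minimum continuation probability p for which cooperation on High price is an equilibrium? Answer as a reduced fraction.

5/8

Expected continuation weight on next period's payoff is β·p = 2/3·p, which plays the role of the discount factor.
Cooperation requires 2/3·p ≥ (30−20)/(30−6) = 5/12, hence p ≥ 5/8.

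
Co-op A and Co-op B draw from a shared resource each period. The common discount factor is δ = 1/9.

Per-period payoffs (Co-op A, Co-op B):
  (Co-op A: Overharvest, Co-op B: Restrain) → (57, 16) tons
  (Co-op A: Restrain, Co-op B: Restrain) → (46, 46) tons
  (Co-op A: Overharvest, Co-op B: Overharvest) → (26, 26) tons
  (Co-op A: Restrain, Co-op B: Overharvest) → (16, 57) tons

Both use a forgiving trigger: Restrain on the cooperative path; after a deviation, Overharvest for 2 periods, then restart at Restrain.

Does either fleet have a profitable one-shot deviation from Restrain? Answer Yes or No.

Yes

IC: δ+…+δ^2 ≥ (57−46)/(46−26) = 11/20.
At δ = 1/9: partial sum = 0.1235 < 0.5500. Cooperation not sustainable.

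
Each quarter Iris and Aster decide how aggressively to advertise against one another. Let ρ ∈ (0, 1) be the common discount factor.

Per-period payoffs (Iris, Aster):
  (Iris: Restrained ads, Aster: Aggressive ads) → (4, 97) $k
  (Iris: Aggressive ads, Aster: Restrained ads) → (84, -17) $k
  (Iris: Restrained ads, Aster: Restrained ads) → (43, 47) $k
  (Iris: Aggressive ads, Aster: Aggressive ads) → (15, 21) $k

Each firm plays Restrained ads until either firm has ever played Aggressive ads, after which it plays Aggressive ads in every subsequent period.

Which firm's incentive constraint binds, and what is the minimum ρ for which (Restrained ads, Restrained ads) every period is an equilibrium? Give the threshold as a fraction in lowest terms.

For Iris: deviation gain 84−43 = 41, per-period punishment loss 43−15 = 28. IC gives ρ ≥ 41/69.
For Aster: gain 50, loss 26 per period, so ρ ≥ 50/76 = 25/38.
The tighter constraint is Aster's, so cooperation needs ρ ≥ 25/38.

Aster; ρ ≥ 25/38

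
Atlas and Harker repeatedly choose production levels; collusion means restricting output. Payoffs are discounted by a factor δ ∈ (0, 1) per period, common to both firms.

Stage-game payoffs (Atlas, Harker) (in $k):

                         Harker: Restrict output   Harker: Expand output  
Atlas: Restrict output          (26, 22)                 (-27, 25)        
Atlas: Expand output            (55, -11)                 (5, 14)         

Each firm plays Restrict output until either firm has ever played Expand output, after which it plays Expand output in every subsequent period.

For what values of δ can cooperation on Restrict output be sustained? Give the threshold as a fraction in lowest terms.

Atlas's threshold: (55−26)/(55−5) = 29/50.
Harker's threshold: (25−22)/(25−14) = 3/11.
29/50 > 3/11, so Atlas binds and δ* = 29/50.

29/50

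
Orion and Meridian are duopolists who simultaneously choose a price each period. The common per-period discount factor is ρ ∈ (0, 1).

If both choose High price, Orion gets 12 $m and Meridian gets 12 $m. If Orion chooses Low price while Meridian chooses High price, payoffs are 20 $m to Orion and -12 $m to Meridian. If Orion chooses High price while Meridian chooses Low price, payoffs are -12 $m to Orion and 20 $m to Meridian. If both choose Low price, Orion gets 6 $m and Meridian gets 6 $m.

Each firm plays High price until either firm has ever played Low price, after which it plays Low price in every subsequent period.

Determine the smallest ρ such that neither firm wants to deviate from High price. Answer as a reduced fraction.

4/7

Under grim trigger the critical discount factor is (T−C)/(T−P) with T = 20, C = 12, P = 6.
ρ* = (20−12)/(20−6) = 8/14 = 4/7.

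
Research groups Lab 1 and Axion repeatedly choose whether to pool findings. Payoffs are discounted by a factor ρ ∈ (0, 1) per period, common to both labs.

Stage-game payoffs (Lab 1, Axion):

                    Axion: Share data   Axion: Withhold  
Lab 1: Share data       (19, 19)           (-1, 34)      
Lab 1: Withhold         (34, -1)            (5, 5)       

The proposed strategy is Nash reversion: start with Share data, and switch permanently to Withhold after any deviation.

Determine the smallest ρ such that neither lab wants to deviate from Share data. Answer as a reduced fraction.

15/29

Cooperation forever yields 19 each period: 19/(1−ρ).
Deviating yields 34 once, then 5 forever: 34 + 5ρ/(1−ρ).
No profitable deviation requires 19/(1−ρ) ≥ 34 + 5ρ/(1−ρ).
Multiplying by (1−ρ): 19 ≥ 34(1−ρ) + 5ρ = 34 − 29ρ.
So 29ρ ≥ 15, i.e. ρ ≥ 15/29.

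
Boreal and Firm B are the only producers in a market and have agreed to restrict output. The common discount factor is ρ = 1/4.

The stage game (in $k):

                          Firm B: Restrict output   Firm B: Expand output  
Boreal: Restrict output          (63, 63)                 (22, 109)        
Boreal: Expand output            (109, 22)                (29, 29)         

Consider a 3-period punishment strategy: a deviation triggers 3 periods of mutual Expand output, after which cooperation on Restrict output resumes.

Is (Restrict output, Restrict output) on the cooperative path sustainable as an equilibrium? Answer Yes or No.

Comparing payoff streams over the 4 periods until play realigns: cooperate → 63(1+ρ+…+ρ^3); deviate → 109 + 29(ρ+…+ρ^3).
Cooperation is sustained iff (63−29)(ρ+…+ρ^3) ≥ 109−63.
ρ+…+ρ^3 = 1/4·(1−(1/4)^3)/(1−1/4) = 0.3281, and (109−63)/(63−29) = 1.3529.
0.3281 < 1.3529, so cooperation is not sustainable.

No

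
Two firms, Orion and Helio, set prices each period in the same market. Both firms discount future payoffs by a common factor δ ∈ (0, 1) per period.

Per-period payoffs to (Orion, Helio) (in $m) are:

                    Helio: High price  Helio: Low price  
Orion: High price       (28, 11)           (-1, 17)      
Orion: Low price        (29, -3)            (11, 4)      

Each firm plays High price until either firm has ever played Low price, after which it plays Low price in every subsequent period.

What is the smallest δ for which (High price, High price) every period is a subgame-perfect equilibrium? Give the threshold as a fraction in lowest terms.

6/13

For Orion: deviation gain 29−28 = 1, per-period punishment loss 28−11 = 17. IC gives δ ≥ 1/18.
For Helio: gain 6, loss 7 per period, so δ ≥ 6/13.
The tighter constraint is Helio's, so cooperation needs δ ≥ 6/13.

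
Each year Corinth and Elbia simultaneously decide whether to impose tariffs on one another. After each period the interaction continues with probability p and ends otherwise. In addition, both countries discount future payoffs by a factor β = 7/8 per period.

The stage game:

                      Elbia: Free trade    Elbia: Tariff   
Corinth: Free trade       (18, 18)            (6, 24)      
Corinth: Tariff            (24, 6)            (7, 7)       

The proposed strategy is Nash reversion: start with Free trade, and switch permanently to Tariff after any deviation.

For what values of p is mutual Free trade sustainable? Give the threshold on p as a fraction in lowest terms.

48/119

Expected continuation weight on next period's payoff is β·p = 7/8·p, which plays the role of the discount factor.
Cooperation requires 7/8·p ≥ (24−18)/(24−7) = 6/17, hence p ≥ 48/119.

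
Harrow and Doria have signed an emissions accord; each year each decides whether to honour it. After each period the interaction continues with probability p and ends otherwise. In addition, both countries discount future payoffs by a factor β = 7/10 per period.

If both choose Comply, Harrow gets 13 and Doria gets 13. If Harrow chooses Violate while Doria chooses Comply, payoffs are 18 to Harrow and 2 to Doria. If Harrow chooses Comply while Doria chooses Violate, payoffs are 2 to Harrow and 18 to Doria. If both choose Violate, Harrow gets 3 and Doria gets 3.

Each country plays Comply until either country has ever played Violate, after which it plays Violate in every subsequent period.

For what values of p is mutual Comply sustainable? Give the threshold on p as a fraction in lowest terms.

Expected continuation weight on next period's payoff is β·p = 7/10·p, which plays the role of the discount factor.
Cooperation requires 7/10·p ≥ (18−13)/(18−3) = 1/3, hence p ≥ 10/21.

10/21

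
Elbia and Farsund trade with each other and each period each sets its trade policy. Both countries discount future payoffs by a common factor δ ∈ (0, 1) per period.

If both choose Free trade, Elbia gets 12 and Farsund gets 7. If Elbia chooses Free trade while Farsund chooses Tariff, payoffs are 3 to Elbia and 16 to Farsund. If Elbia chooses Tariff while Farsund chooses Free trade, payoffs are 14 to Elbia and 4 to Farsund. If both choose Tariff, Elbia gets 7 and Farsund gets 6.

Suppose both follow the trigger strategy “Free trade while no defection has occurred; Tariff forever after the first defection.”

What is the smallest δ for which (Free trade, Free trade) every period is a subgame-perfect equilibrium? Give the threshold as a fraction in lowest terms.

9/10

Elbia: cooperation gives 12 each period; deviation gives 14 once then 7 forever.
  12/(1−δ) ≥ 14 + 7δ/(1−δ) ⇒ δ ≥ 2/7.
Farsund: cooperation gives 7 each period; deviation gives 16 once then 6 forever.
  δ ≥ 9/10.
Both must hold, so the binding constraint is Farsund's: δ ≥ 9/10.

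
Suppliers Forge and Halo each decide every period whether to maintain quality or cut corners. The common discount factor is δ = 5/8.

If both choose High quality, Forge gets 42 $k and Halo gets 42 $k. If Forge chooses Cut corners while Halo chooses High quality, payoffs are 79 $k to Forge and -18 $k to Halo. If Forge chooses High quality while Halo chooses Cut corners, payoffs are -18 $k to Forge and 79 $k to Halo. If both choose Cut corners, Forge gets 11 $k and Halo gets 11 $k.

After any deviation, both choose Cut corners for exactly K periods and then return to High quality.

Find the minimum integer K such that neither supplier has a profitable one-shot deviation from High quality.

3

Need Σ_{k=1}^{K} δ^k ≥ (79−42)/(42−11) = 1.1935 at δ = 5/8.
At K = 2 the sum is 1.0156 < 1.1935; at K = 3 it is 1.2598 ≥ 1.1935.
So the minimum punishment length is K = 3.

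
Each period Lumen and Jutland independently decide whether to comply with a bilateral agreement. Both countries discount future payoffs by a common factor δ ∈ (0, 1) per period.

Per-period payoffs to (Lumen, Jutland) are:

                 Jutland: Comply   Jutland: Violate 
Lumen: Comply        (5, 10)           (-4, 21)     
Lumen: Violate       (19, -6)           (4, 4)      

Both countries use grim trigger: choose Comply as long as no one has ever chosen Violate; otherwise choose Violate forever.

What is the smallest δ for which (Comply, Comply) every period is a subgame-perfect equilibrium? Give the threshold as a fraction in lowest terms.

For Lumen: deviation gain 19−5 = 14, per-period punishment loss 5−4 = 1. IC gives δ ≥ 14/15.
For Jutland: gain 11, loss 6 per period, so δ ≥ 11/17.
The tighter constraint is Lumen's, so cooperation needs δ ≥ 14/15.

14/15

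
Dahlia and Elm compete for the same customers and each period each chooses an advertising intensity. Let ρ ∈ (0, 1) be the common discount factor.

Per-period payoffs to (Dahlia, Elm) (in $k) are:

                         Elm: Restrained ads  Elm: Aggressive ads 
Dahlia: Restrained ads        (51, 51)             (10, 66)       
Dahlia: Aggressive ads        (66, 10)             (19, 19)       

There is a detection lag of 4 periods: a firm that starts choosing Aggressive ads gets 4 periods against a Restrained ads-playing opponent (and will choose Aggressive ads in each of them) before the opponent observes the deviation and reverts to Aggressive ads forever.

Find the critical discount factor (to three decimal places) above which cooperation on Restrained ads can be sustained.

Deviating for the 4 undetected periods gains 66−51 = 15 per period over cooperation, then loses 51−19 = 32 per period forever once punishment starts.
Gain: 15(1 + ρ + … + ρ^3); loss: 32·ρ^4/(1−ρ).
No profitable deviation ⇔ 15(1−ρ^4) ≤ 32·ρ^4, i.e. ρ^4 ≥ 15/(15+32) = 15/47.
Hence ρ ≥ (15/47)^(1/4) ≈ 0.752.

0.752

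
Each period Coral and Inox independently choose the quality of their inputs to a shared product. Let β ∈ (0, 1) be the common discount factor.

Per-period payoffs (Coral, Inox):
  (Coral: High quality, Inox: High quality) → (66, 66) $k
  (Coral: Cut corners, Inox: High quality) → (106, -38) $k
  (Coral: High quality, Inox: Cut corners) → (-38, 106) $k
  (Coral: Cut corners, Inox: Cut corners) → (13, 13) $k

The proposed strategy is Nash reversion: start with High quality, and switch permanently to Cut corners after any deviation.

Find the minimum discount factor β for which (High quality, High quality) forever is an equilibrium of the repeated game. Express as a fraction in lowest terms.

Under grim trigger the critical discount factor is (T−C)/(T−P) with T = 106, C = 66, P = 13.
β* = (106−66)/(106−13) = 40/93.

40/93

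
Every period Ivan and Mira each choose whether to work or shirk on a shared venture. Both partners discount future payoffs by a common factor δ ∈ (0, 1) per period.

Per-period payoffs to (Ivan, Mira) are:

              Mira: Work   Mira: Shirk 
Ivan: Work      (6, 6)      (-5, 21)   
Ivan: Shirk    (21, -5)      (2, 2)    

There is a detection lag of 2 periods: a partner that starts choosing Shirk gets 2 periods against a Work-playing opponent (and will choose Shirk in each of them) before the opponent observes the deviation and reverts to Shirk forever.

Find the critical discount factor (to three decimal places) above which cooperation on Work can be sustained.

The best deviation is to choose Shirk for all 2 undetected periods, earning 21 each, then 2 forever once detected.
Deviation value: 21(1−δ^2)/(1−δ) + 2δ^2/(1−δ); cooperation value: 6/(1−δ).
IC: 6 ≥ 21(1−δ^2) + 2δ^2 = 21 − 19δ^2.
So δ^2 ≥ 15/19, giving δ ≥ (15/19)^(1/2) ≈ 0.889.

0.889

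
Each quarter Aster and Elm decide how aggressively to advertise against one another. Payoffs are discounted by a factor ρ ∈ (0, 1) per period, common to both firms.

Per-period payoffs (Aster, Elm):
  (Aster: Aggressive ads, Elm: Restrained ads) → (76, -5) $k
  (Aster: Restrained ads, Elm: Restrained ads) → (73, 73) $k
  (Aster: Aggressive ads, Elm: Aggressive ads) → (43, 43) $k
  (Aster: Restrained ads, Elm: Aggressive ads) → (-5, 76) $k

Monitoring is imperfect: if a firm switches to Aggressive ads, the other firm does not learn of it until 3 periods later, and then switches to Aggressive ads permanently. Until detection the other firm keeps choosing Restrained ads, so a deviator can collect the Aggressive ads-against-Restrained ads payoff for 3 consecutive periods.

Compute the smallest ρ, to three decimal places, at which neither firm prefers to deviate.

The best deviation is to choose Aggressive ads for all 3 undetected periods, earning 76 each, then 43 forever once detected.
Deviation value: 76(1−ρ^3)/(1−ρ) + 43ρ^3/(1−ρ); cooperation value: 73/(1−ρ).
IC: 73 ≥ 76(1−ρ^3) + 43ρ^3 = 76 − 33ρ^3.
So ρ^3 ≥ 3/33 = 1/11, giving ρ ≥ (1/11)^(1/3) ≈ 0.450.

0.450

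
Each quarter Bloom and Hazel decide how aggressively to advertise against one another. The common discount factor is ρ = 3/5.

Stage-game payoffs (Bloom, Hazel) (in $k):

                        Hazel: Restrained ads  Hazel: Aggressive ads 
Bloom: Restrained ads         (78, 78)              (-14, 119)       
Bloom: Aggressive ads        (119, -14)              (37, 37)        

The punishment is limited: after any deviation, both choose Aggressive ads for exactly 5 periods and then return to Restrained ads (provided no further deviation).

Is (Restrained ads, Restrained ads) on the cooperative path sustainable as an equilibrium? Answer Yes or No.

Yes

Comparing payoff streams over the 6 periods until play realigns: cooperate → 78(1+ρ+…+ρ^5); deviate → 119 + 37(ρ+…+ρ^5).
Cooperation is sustained iff (78−37)(ρ+…+ρ^5) ≥ 119−78.
ρ+…+ρ^5 = 3/5·(1−(3/5)^5)/(1−3/5) = 1.3834, and (119−78)/(78−37) = 1.0000.
1.3834 ≥ 1.0000, so cooperation is sustainable.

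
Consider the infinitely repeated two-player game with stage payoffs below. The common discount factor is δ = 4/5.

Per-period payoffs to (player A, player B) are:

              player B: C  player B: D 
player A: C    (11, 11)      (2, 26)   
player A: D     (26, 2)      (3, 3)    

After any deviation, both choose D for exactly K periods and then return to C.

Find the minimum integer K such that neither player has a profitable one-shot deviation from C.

No profitable deviation requires (11−3)(δ+…+δ^K) ≥ 26−11, i.e. δ+…+δ^K ≥ 15/8 ≈ 1.8750.
With δ = 4/5, the partial sums are K=1: 0.8000, K=2: 1.4400, K=3: 1.9520.
K = 3 is the first length at which the sum reaches 1.8750.

3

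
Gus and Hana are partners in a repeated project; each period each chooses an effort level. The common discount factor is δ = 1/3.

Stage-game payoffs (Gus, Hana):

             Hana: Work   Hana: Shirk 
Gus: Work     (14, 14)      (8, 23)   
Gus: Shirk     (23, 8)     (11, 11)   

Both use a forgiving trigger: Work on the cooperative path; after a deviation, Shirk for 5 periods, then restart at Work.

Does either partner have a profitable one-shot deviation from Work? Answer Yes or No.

IC: δ+…+δ^5 ≥ (23−14)/(14−11) = 3.
At δ = 1/3: partial sum = 0.4979 < 3.0000. Cooperation not sustainable.

Yes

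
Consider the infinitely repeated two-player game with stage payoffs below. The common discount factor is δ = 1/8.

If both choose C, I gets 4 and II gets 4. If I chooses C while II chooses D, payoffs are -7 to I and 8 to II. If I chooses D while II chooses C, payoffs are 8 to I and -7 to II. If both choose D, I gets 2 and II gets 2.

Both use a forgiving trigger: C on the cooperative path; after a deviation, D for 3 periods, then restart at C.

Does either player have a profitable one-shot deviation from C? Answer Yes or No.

Yes

IC: δ+…+δ^3 ≥ (8−4)/(4−2) = 2.
At δ = 1/8: partial sum = 0.1426 < 2.0000. Cooperation not sustainable.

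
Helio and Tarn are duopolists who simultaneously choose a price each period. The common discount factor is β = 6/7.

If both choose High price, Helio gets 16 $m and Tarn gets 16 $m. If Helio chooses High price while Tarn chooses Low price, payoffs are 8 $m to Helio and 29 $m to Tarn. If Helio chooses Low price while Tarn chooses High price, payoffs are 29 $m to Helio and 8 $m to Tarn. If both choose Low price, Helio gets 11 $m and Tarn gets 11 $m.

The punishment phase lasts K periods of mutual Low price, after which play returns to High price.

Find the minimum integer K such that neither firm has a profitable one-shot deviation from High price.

IC: β(1−β^K)/(1−β) ≥ (29−16)/(16−11) = 13/5.
With β = 6/7: need 1 − β^K ≥ 13/5·(1−6/7)/(6/7), i.e. β^K ≤ 0.5667.
Since (6/7)^3 = 0.6297 and (6/7)^4 = 0.5398, the smallest such K is 4.

4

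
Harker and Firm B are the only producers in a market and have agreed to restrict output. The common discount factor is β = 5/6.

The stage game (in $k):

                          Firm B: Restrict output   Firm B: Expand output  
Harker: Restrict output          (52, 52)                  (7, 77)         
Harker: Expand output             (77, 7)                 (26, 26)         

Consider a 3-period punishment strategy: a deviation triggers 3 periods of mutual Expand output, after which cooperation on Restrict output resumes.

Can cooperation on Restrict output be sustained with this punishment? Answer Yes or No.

Yes

Comparing payoff streams over the 4 periods until play realigns: cooperate → 52(1+β+…+β^3); deviate → 77 + 26(β+…+β^3).
Cooperation is sustained iff (52−26)(β+…+β^3) ≥ 77−52.
β+…+β^3 = 5/6·(1−(5/6)^3)/(1−5/6) = 2.1065, and (77−52)/(52−26) = 0.9615.
2.1065 ≥ 0.9615, so cooperation is sustainable.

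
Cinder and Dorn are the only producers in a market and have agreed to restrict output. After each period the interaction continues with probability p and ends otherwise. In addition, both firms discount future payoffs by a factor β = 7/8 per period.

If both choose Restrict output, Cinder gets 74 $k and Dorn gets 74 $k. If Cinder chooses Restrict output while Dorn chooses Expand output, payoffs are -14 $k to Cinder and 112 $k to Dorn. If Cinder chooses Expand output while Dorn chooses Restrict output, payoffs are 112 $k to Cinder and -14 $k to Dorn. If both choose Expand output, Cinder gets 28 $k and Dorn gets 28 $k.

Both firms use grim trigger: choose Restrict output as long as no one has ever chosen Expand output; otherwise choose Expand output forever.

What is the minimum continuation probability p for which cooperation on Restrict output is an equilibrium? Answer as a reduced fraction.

With continuation probability p and discount β, the effective per-period discount factor is βp.
Grim-trigger IC: βp ≥ (112−74)/(112−28) = 19/42.
So p ≥ (19/42)/(7/8) = 76/147.

76/147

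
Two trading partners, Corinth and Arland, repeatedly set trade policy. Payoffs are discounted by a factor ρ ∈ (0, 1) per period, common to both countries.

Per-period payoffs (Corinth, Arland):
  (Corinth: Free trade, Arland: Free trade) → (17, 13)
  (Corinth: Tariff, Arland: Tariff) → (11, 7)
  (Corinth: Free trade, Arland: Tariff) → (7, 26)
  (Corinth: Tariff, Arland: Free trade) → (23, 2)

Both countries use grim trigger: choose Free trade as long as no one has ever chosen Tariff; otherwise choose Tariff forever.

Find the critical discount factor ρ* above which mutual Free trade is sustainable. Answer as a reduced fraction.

For Corinth: deviation gain 23−17 = 6, per-period punishment loss 17−11 = 6. IC gives ρ ≥ 6/12 = 1/2.
For Arland: gain 13, loss 6 per period, so ρ ≥ 13/19.
The tighter constraint is Arland's, so cooperation needs ρ ≥ 13/19.

13/19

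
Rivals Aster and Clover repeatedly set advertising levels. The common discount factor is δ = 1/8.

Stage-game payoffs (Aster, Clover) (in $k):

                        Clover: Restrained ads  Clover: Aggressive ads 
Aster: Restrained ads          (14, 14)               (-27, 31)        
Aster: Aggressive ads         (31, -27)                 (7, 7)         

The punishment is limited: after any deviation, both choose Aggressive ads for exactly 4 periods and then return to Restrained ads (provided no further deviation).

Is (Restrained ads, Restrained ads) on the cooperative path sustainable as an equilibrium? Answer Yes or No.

Comparing payoff streams over the 5 periods until play realigns: cooperate → 14(1+δ+…+δ^4); deviate → 31 + 7(δ+…+δ^4).
Cooperation is sustained iff (14−7)(δ+…+δ^4) ≥ 31−14.
δ+…+δ^4 = 1/8·(1−(1/8)^4)/(1−1/8) = 0.1428, and (31−14)/(14−7) = 2.4286.
0.1428 < 2.4286, so cooperation is not sustainable.

No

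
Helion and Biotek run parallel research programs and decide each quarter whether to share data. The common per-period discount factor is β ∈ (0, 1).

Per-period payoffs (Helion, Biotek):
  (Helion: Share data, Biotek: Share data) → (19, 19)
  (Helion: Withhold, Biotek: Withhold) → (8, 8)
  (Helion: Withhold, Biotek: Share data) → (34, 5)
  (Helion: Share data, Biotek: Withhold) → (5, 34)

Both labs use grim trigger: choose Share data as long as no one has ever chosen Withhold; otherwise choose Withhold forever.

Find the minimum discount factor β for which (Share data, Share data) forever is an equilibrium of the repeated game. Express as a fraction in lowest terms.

15/26

Cooperation forever yields 19 each period: 19/(1−β).
Deviating yields 34 once, then 8 forever: 34 + 8β/(1−β).
No profitable deviation requires 19/(1−β) ≥ 34 + 8β/(1−β).
Multiplying by (1−β): 19 ≥ 34(1−β) + 8β = 34 − 26β.
So 26β ≥ 15, i.e. β ≥ 15/26.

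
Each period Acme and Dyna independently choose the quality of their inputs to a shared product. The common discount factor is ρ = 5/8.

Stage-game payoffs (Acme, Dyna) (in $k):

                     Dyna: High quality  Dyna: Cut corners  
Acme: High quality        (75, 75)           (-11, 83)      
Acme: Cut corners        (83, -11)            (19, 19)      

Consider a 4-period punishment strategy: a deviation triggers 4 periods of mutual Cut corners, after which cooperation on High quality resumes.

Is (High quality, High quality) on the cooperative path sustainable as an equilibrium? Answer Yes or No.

A one-shot deviation gives 83 now, then 19 for 4 periods, then back to 75.
Gain from deviating: (83−75) today; loss: (75−19) in each of the next 4 periods.
No-deviation condition: (75−19)(ρ+…+ρ^4) ≥ 83−75, i.e. ρ+…+ρ^4 ≥ 1/7.
At ρ = 5/8: ρ+…+ρ^4 = 1.4124 ≥ 0.1429.
So cooperation is sustainable.

Yes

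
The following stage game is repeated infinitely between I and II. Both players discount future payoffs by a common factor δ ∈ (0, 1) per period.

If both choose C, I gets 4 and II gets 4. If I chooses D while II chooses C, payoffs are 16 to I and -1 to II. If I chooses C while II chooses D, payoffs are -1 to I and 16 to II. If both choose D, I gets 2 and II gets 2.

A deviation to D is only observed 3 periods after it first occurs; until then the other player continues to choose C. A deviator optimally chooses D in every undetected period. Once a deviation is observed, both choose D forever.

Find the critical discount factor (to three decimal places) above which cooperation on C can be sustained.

The best deviation is to choose D for all 3 undetected periods, earning 16 each, then 2 forever once detected.
Deviation value: 16(1−δ^3)/(1−δ) + 2δ^3/(1−δ); cooperation value: 4/(1−δ).
IC: 4 ≥ 16(1−δ^3) + 2δ^3 = 16 − 14δ^3.
So δ^3 ≥ 12/14 = 6/7, giving δ ≥ (6/7)^(1/3) ≈ 0.950.

0.950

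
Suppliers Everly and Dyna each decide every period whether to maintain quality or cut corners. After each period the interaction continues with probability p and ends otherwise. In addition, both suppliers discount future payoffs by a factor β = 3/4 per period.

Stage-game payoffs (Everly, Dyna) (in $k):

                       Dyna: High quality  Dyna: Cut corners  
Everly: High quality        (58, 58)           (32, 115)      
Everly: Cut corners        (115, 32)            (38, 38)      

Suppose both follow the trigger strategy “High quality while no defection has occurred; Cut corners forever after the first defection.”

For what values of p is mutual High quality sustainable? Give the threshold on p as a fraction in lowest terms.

76/77

With continuation probability p and discount β, the effective per-period discount factor is βp.
Grim-trigger IC: βp ≥ (115−58)/(115−38) = 57/77.
So p ≥ (57/77)/(3/4) = 76/77.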